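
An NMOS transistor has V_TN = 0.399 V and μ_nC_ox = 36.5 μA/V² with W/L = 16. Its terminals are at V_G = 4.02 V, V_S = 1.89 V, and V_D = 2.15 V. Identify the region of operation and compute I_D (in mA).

V_GS = V_G − V_S = 4.02 − 1.89 = 2.13 V; V_DS = V_D − V_S = 2.15 − 1.89 = 0.26 V.
k_n = μ_nC_ox · (W/L) = 0.584 mA/V².
V_ov = V_GS − V_TN = 2.13 − 0.399 = 1.73 V.
Since V_DS = 0.26 V < V_ov = 1.73 V, the device is in the triode region.
I_D = k_n [V_ov · V_DS − ½ V_DS²] = 0.584 × [1.73 × 0.26 − 0.5 × 0.26²] = 0.243 mA.

Triode; I_D = 0.243 mA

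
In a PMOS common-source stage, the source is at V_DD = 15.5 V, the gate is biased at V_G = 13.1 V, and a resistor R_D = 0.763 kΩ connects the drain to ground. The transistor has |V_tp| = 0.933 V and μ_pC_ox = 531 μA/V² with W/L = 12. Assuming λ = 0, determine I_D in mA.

I_D = 6.86 mA

V_SG = V_DD − V_G = 15.5 − 13.1 = 2.4 V, so V_ov = 2.4 − 0.933 = 1.47 V.
k_p = μ_pC_ox · (W/L) = 6.372 mA/V².
Assume saturation: I_D = ½ k_p V_ov² = 0.5 × 6.372 × 1.47² = 6.86 mA, giving V_SD = V_DD − I_D R_D = 15.5 − 6.86 × 0.763 = 10.3 V.
V_SD = 10.3 V ≥ V_ov = 1.47 V, confirming saturation.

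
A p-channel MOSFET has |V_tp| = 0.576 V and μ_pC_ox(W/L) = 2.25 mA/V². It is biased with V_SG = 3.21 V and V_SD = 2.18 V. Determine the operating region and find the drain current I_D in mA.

Triode; I_D = 7.57 mA

V_ov = V_SG − |V_tp| = 3.21 − 0.576 = 2.63 V.
Since V_SD = 2.18 V < V_ov = 2.63 V, the device is in the triode region.
I_D = k_p [V_ov · V_SD − ½ V_SD²] = 2.25 × [2.63 × 2.18 − 0.5 × 2.18²] = 7.57 mA.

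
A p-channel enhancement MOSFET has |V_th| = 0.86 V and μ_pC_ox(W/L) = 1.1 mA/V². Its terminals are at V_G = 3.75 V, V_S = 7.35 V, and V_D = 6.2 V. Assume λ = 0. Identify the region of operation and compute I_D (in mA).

V_SG = V_S − V_G = 7.35 − 3.75 = 3.6 V; V_SD = V_S − V_D = 7.35 − 6.2 = 1.15 V.
V_ov = V_SG − |V_th| = 3.6 − 0.86 = 2.74 V.
Since V_SD = 1.15 V < V_ov = 2.74 V, the device is in the triode region.
I_D = k_p [V_ov · V_SD − ½ V_SD²] = 1.1 × [2.74 × 1.15 − 0.5 × 1.15²] = 2.74 mA.

Triode; I_D = 2.74 mA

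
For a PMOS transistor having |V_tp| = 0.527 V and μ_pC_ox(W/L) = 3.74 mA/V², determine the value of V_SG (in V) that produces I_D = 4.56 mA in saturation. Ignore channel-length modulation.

V_SG = 2.09 V

In saturation I_D = ½ k_p (V_SG − |V_tp|)², so V_SG − |V_tp| = √(2 I_D / k_p) = √(2 × 4.56 / 3.74) = 1.56 V.
V_SG = 0.527 + 1.56 = 2.09 V.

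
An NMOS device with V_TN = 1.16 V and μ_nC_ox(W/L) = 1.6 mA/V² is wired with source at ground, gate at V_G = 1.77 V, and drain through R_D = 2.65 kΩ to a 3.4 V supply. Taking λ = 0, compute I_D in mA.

I_D = 0.298 mA

V_GS = V_G = 1.77 V, so V_ov = 1.77 − 1.16 = 0.61 V.
Assume saturation: I_D = ½ k_n V_ov² = 0.5 × 1.6 × 0.61² = 0.298 mA, giving V_DS = V_DD − I_D R_D = 3.4 − 0.298 × 2.65 = 2.61 V.
V_DS = 2.61 V ≥ V_ov = 0.61 V, confirming saturation.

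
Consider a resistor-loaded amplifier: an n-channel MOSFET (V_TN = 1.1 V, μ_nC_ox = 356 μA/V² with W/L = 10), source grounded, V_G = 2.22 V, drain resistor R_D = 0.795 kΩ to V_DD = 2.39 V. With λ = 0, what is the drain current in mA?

I_D = 2.03 mA

V_GS = V_G = 2.22 V, so V_ov = 2.22 − 1.1 = 1.12 V.
k_n = μ_nC_ox · (W/L) = 3.56 mA/V².
Assume saturation: I_D = ½ k_n V_ov² = 0.5 × 3.56 × 1.12² = 2.23 mA, giving V_DS = V_DD − I_D R_D = 2.39 − 2.23 × 0.795 = 0.615 V.
But 0.615 V < V_ov = 1.12 V, so the device is actually in triode.
In triode I_D = k_n[V_ov V_DS − ½ V_DS²] and I_D = (V_DD − V_DS)/R_D. Equating: 1.42 V_DS² − 4.17 V_DS + 2.39 = 0, giving V_DS = 0.779 V (the root below V_ov).
I_D = (2.39 − 0.779) / 0.795 = 2.03 mA.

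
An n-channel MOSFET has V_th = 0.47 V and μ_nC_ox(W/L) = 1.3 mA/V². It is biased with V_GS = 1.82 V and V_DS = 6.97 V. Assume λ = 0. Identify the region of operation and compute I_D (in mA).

Saturation; I_D = 1.18 mA

V_ov = V_GS − V_th = 1.82 − 0.47 = 1.35 V.
Since V_DS = 6.97 V ≥ V_ov = 1.35 V, the device is in saturation.
I_D = ½ k_n V_ov² = 0.5 × 1.3 × 1.35² = 1.18 mA.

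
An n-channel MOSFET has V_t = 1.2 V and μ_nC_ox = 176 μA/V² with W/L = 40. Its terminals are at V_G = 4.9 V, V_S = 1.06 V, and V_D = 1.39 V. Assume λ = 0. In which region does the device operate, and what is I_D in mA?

V_GS = V_G − V_S = 4.9 − 1.06 = 3.84 V; V_DS = V_D − V_S = 1.39 − 1.06 = 0.33 V.
k_n = μ_nC_ox · (W/L) = 7.04 mA/V².
V_ov = V_GS − V_t = 3.84 − 1.2 = 2.64 V.
Since V_DS = 0.33 V < V_ov = 2.64 V, the device is in the triode region.
I_D = k_n [V_ov · V_DS − ½ V_DS²] = 7.04 × [2.64 × 0.33 − 0.5 × 0.33²] = 5.75 mA.

Triode; I_D = 5.75 mA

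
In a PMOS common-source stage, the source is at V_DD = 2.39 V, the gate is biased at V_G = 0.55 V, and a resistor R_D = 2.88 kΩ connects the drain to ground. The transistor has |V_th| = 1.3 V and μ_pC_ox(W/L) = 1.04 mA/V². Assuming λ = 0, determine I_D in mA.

V_SG = V_DD − V_G = 2.39 − 0.55 = 1.84 V, so V_ov = 1.84 − 1.3 = 0.54 V.
Assume saturation: I_D = ½ k_p V_ov² = 0.5 × 1.04 × 0.54² = 0.152 mA, giving V_SD = V_DD − I_D R_D = 2.39 − 0.152 × 2.88 = 1.95 V.
V_SD = 1.95 V ≥ V_ov = 0.54 V, confirming saturation.

I_D = 0.152 mA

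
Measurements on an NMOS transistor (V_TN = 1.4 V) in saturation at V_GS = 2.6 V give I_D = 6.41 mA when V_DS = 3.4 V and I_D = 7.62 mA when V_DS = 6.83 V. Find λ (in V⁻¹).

λ = 0.0677 V⁻¹

With V_GS fixed, I_D ∝ (1 + λ V_DS) in saturation, so I_D2/I_D1 = (1 + λ V_DS2)/(1 + λ V_DS1).
7.62/6.41 = 1.189 = (1 + 6.83 λ)/(1 + 3.4 λ).
Solving: λ (I_D1 V_DS2 − I_D2 V_DS1) = I_D2 − I_D1, so λ = (7.62 − 6.41) / (6.41 × 6.83 − 7.62 × 3.4) = 1.21 / 17.9 = 0.0677 V⁻¹.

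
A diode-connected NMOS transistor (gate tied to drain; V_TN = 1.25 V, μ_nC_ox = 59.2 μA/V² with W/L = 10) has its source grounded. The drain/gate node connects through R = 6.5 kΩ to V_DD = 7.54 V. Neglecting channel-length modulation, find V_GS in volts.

With gate tied to drain, V_GS = V_DS ≥ V_GS − V_TN, so the device is in saturation.
k_n = μ_nC_ox · (W/L) = 0.592 mA/V².
KCL at the drain: ½ k_n (V_GS − V_TN)² = (V_DD − V_GS)/R.
Let x = V_GS − 1.25. Then 1.92 x² + x − 6.29 = 0, giving x = 1.57 V (positive root), so V_GS = 2.82 V.
I_D = (V_DD − V_GS)/R = (7.54 − 2.82) / 6.5 = 0.727 mA.

V_GS = 2.82 V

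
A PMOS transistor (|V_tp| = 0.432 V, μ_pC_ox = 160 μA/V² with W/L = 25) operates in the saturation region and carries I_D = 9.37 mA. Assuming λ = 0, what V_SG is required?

k_p = μ_pC_ox · (W/L) = 4 mA/V².
In saturation I_D = ½ k_p (V_SG − |V_tp|)², so V_SG − |V_tp| = √(2 I_D / k_p) = √(2 × 9.37 / 4) = 2.16 V.
V_SG = 0.432 + 2.16 = 2.6 V.

V_SG = 2.60 V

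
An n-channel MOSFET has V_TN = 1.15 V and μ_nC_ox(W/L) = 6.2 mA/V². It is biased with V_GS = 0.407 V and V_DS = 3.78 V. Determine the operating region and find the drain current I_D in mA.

V_GS = 0.407 V < V_TN = 1.15 V, so the transistor is in cutoff.

Cutoff; I_D = 0 mA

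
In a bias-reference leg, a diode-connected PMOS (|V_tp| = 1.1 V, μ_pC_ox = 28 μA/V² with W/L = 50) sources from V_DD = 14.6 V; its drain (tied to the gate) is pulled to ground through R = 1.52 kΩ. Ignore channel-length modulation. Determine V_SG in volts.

V_SG = 4.22 V

With gate tied to drain, V_SG = V_SD ≥ V_SG − |V_tp|, so the device is in saturation.
k_p = μ_pC_ox · (W/L) = 1.4 mA/V².
KCL at the drain: ½ k_p (V_SG − |V_tp|)² = (V_DD − V_SG)/R.
Let x = V_SG − 1.1. Then 1.06 x² + x − 13.5 = 0, giving x = 3.12 V (positive root), so V_SG = 4.22 V.
I_D = (V_DD − V_SG)/R = (14.6 − 4.22) / 1.52 = 6.83 mA.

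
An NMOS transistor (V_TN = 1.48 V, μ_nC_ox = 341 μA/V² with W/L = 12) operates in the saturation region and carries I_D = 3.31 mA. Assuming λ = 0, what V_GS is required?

k_n = μ_nC_ox · (W/L) = 4.092 mA/V².
In saturation I_D = ½ k_n (V_GS − V_TN)², so V_GS − V_TN = √(2 I_D / k_n) = √(2 × 3.31 / 4.092) = 1.27 V.
V_GS = 1.48 + 1.27 = 2.75 V.

V_GS = 2.75 V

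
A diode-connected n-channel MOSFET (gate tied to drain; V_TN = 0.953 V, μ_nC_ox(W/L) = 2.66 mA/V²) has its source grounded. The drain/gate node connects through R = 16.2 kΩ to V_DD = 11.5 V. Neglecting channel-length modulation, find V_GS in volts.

With gate tied to drain, V_GS = V_DS ≥ V_GS − V_TN, so the device is in saturation.
KCL at the drain: ½ k_n (V_GS − V_TN)² = (V_DD − V_GS)/R.
Let x = V_GS − 0.953. Then 21.5 x² + x − 10.55 = 0, giving x = 0.677 V (positive root), so V_GS = 1.63 V.
I_D = (V_DD − V_GS)/R = (11.5 − 1.63) / 16.2 = 0.609 mA.

V_GS = 1.63 V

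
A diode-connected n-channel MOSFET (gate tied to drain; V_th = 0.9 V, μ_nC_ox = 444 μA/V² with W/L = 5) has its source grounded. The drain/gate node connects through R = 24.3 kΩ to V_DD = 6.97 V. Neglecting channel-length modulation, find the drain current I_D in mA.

I_D = 0.231 mA

With gate tied to drain, V_GS = V_DS ≥ V_GS − V_th, so the device is in saturation.
k_n = μ_nC_ox · (W/L) = 2.22 mA/V².
KCL at the drain: ½ k_n (V_GS − V_th)² = (V_DD − V_GS)/R.
Let x = V_GS − 0.9. Then 27 x² + x − 6.07 = 0, giving x = 0.456 V (positive root), so V_GS = 1.36 V.
I_D = (V_DD − V_GS)/R = (6.97 − 1.36) / 24.3 = 0.231 mA.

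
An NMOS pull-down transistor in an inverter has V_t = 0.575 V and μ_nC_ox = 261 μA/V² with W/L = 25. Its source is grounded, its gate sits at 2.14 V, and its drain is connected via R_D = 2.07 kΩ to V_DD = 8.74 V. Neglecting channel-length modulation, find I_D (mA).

V_GS = V_G = 2.14 V, so V_ov = 2.14 − 0.575 = 1.57 V.
k_n = μ_nC_ox · (W/L) = 6.525 mA/V².
Assume saturation: I_D = ½ k_n V_ov² = 0.5 × 6.525 × 1.57² = 7.99 mA, giving V_DS = V_DD − I_D R_D = 8.74 − 7.99 × 2.07 = -7.8 V.
But -7.8 V < V_ov = 1.57 V, so the device is actually in triode.
In triode I_D = k_n[V_ov V_DS − ½ V_DS²] and I_D = (V_DD − V_DS)/R_D. Equating: 6.75 V_DS² − 22.14 V_DS + 8.74 = 0, giving V_DS = 0.459 V (the root below V_ov).
I_D = (8.74 − 0.459) / 2.07 = 4 mA.

I_D = 4.00 mA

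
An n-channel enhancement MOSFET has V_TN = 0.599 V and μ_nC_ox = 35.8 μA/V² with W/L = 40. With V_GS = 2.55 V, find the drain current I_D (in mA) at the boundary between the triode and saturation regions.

I_D = 2.73 mA

At the boundary V_DS = V_ov = V_GS − V_TN = 2.55 − 0.599 = 1.95 V.
k_n = μ_nC_ox · (W/L) = 1.432 mA/V².
I_D = ½ k_n V_ov² = 0.5 × 1.432 × 1.95² = 2.73 mA.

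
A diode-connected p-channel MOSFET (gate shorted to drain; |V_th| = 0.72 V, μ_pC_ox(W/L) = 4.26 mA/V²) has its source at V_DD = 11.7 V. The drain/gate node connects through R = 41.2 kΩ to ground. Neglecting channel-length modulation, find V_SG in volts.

With gate tied to drain, V_SG = V_SD ≥ V_SG − |V_th|, so the device is in saturation.
KCL at the drain: ½ k_p (V_SG − |V_th|)² = (V_DD − V_SG)/R.
Let x = V_SG − 0.72. Then 87.8 x² + x − 10.98 = 0, giving x = 0.348 V (positive root), so V_SG = 1.07 V.
I_D = (V_DD − V_SG)/R = (11.7 − 1.07) / 41.2 = 0.258 mA.

V_SG = 1.07 V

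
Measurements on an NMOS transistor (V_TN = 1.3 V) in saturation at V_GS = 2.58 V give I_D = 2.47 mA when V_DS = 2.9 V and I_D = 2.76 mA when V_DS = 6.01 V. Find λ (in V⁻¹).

With V_GS fixed, I_D ∝ (1 + λ V_DS) in saturation, so I_D2/I_D1 = (1 + λ V_DS2)/(1 + λ V_DS1).
2.76/2.47 = 1.117 = (1 + 6.01 λ)/(1 + 2.9 λ).
Solving: λ (I_D1 V_DS2 − I_D2 V_DS1) = I_D2 − I_D1, so λ = (2.76 − 2.47) / (2.47 × 6.01 − 2.76 × 2.9) = 0.29 / 6.84 = 0.0424 V⁻¹.

λ = 0.0424 V⁻¹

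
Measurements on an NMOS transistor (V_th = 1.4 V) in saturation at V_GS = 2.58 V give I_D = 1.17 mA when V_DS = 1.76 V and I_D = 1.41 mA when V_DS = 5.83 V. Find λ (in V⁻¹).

With V_GS fixed, I_D ∝ (1 + λ V_DS) in saturation, so I_D2/I_D1 = (1 + λ V_DS2)/(1 + λ V_DS1).
1.41/1.17 = 1.205 = (1 + 5.83 λ)/(1 + 1.76 λ).
Solving: λ (I_D1 V_DS2 − I_D2 V_DS1) = I_D2 − I_D1, so λ = (1.41 − 1.17) / (1.17 × 5.83 − 1.41 × 1.76) = 0.24 / 4.34 = 0.0553 V⁻¹.

λ = 0.0553 V⁻¹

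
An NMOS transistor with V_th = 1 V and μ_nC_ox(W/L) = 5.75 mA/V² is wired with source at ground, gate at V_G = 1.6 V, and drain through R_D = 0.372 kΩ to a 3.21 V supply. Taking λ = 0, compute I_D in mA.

V_GS = V_G = 1.6 V, so V_ov = 1.6 − 1 = 0.6 V.
Assume saturation: I_D = ½ k_n V_ov² = 0.5 × 5.75 × 0.6² = 1.04 mA, giving V_DS = V_DD − I_D R_D = 3.21 − 1.04 × 0.372 = 2.82 V.
V_DS = 2.82 V ≥ V_ov = 0.6 V, confirming saturation.

I_D = 1.04 mA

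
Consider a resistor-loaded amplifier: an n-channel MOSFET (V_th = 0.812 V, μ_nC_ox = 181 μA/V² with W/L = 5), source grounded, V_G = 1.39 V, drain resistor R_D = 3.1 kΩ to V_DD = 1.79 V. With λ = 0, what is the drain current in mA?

I_D = 0.151 mA

V_GS = V_G = 1.39 V, so V_ov = 1.39 − 0.812 = 0.578 V.
k_n = μ_nC_ox · (W/L) = 0.905 mA/V².
Assume saturation: I_D = ½ k_n V_ov² = 0.5 × 0.905 × 0.578² = 0.151 mA, giving V_DS = V_DD − I_D R_D = 1.79 − 0.151 × 3.1 = 1.32 V.
V_DS = 1.32 V ≥ V_ov = 0.578 V, confirming saturation.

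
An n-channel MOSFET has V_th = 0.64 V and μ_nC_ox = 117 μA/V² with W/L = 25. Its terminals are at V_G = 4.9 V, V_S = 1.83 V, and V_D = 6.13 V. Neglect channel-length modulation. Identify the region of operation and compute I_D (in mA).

V_GS = V_G − V_S = 4.9 − 1.83 = 3.07 V; V_DS = V_D − V_S = 6.13 − 1.83 = 4.3 V.
k_n = μ_nC_ox · (W/L) = 2.925 mA/V².
V_ov = V_GS − V_th = 3.07 − 0.64 = 2.43 V.
Since V_DS = 4.3 V ≥ V_ov = 2.43 V, the device is in saturation.
I_D = ½ k_n V_ov² = 0.5 × 2.925 × 2.43² = 8.64 mA.

Saturation; I_D = 8.64 mA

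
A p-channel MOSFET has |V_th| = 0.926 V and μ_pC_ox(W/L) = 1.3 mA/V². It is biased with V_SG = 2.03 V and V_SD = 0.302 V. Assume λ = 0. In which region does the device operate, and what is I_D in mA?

V_ov = V_SG − |V_th| = 2.03 − 0.926 = 1.1 V.
Since V_SD = 0.302 V < V_ov = 1.1 V, the device is in the triode region.
I_D = k_p [V_ov · V_SD − ½ V_SD²] = 1.3 × [1.1 × 0.302 − 0.5 × 0.302²] = 0.374 mA.

Triode; I_D = 0.374 mA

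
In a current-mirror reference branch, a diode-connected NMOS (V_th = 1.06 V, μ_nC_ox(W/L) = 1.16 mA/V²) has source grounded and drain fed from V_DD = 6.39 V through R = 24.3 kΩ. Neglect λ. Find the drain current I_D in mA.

I_D = 0.195 mA

With gate tied to drain, V_GS = V_DS ≥ V_GS − V_th, so the device is in saturation.
KCL at the drain: ½ k_n (V_GS − V_th)² = (V_DD − V_GS)/R.
Let x = V_GS − 1.06. Then 14.1 x² + x − 5.33 = 0, giving x = 0.581 V (positive root), so V_GS = 1.64 V.
I_D = (V_DD − V_GS)/R = (6.39 − 1.64) / 24.3 = 0.195 mA.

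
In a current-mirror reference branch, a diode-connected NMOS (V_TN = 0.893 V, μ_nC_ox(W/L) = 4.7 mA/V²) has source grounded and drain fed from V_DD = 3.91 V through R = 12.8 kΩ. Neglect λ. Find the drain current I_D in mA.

With gate tied to drain, V_GS = V_DS ≥ V_GS − V_TN, so the device is in saturation.
KCL at the drain: ½ k_n (V_GS − V_TN)² = (V_DD − V_GS)/R.
Let x = V_GS − 0.893. Then 30.1 x² + x − 3.017 = 0, giving x = 0.301 V (positive root), so V_GS = 1.19 V.
I_D = (V_DD − V_GS)/R = (3.91 − 1.19) / 12.8 = 0.212 mA.

I_D = 0.212 mA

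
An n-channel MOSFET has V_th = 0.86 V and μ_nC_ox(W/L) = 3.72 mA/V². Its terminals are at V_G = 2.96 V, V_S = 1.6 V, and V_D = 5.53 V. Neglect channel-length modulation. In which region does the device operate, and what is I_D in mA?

V_GS = V_G − V_S = 2.96 − 1.6 = 1.36 V; V_DS = V_D − V_S = 5.53 − 1.6 = 3.93 V.
V_ov = V_GS − V_th = 1.36 − 0.86 = 0.5 V.
Since V_DS = 3.93 V ≥ V_ov = 0.5 V, the device is in saturation.
I_D = ½ k_n V_ov² = 0.5 × 3.72 × 0.5² = 0.465 mA.

Saturation; I_D = 0.465 mA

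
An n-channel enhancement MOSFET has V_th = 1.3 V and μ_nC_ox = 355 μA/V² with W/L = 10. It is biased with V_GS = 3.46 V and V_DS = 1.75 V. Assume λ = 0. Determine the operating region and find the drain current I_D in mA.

Triode; I_D = 7.98 mA

k_n = μ_nC_ox · (W/L) = 3.55 mA/V².
V_ov = V_GS − V_th = 3.46 − 1.3 = 2.16 V.
Since V_DS = 1.75 V < V_ov = 2.16 V, the device is in the triode region.
I_D = k_n [V_ov · V_DS − ½ V_DS²] = 3.55 × [2.16 × 1.75 − 0.5 × 1.75²] = 7.98 mA.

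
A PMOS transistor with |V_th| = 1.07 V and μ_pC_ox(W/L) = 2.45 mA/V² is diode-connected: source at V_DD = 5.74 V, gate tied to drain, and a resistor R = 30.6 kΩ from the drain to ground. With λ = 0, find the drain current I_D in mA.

With gate tied to drain, V_SG = V_SD ≥ V_SG − |V_th|, so the device is in saturation.
KCL at the drain: ½ k_p (V_SG − |V_th|)² = (V_DD − V_SG)/R.
Let x = V_SG − 1.07. Then 37.5 x² + x − 4.67 = 0, giving x = 0.34 V (positive root), so V_SG = 1.41 V.
I_D = (V_DD − V_SG)/R = (5.74 − 1.41) / 30.6 = 0.142 mA.

I_D = 0.142 mA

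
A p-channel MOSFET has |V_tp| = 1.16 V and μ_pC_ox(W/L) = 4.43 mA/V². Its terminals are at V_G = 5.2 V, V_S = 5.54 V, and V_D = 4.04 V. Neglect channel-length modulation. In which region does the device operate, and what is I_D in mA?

V_SG = V_S − V_G = 5.54 − 5.2 = 0.34 V; V_SD = V_S − V_D = 5.54 − 4.04 = 1.5 V.
V_SG = 0.34 V < |V_tp| = 1.16 V, so the transistor is in cutoff.

Cutoff; I_D = 0 mA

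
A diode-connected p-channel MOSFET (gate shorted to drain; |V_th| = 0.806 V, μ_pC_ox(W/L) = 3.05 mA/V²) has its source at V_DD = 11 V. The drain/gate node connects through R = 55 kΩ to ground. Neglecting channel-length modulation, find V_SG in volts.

With gate tied to drain, V_SG = V_SD ≥ V_SG − |V_th|, so the device is in saturation.
KCL at the drain: ½ k_p (V_SG − |V_th|)² = (V_DD − V_SG)/R.
Let x = V_SG − 0.806. Then 83.9 x² + x − 10.19 = 0, giving x = 0.343 V (positive root), so V_SG = 1.15 V.
I_D = (V_DD − V_SG)/R = (11 − 1.15) / 55 = 0.179 mA.

V_SG = 1.15 V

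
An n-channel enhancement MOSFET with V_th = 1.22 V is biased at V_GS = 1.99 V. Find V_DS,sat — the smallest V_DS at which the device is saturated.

The boundary between triode and saturation is V_DS = V_GS − V_th = V_ov.
V_ov = 1.99 − 1.22 = 0.77 V.

V_DS,sat = 0.770 V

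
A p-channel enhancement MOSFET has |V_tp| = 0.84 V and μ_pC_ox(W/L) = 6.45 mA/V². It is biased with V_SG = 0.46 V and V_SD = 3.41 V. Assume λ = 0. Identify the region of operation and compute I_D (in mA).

Cutoff; I_D = 0 mA

V_SG = 0.46 V < |V_tp| = 0.84 V, so the transistor is in cutoff.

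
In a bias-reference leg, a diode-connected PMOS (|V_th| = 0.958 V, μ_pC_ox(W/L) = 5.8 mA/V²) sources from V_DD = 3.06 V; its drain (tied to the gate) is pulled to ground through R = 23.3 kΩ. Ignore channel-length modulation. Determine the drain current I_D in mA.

With gate tied to drain, V_SG = V_SD ≥ V_SG − |V_th|, so the device is in saturation.
KCL at the drain: ½ k_p (V_SG − |V_th|)² = (V_DD − V_SG)/R.
Let x = V_SG − 0.958. Then 67.6 x² + x − 2.102 = 0, giving x = 0.169 V (positive root), so V_SG = 1.13 V.
I_D = (V_DD − V_SG)/R = (3.06 − 1.13) / 23.3 = 0.083 mA.

I_D = 0.0830 mA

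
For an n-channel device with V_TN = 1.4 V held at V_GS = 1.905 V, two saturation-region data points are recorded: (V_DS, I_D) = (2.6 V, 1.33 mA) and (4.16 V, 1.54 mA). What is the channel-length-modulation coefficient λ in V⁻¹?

With V_GS fixed, I_D ∝ (1 + λ V_DS) in saturation, so I_D2/I_D1 = (1 + λ V_DS2)/(1 + λ V_DS1).
1.54/1.33 = 1.158 = (1 + 4.16 λ)/(1 + 2.6 λ).
Solving: λ (I_D1 V_DS2 − I_D2 V_DS1) = I_D2 − I_D1, so λ = (1.54 − 1.33) / (1.33 × 4.16 − 1.54 × 2.6) = 0.21 / 1.53 = 0.137 V⁻¹.

λ = 0.137 V⁻¹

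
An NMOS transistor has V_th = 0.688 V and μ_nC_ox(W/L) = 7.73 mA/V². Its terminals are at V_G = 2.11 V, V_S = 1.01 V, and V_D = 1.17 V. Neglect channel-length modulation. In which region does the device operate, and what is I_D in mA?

V_GS = V_G − V_S = 2.11 − 1.01 = 1.1 V; V_DS = V_D − V_S = 1.17 − 1.01 = 0.16 V.
V_ov = V_GS − V_th = 1.1 − 0.688 = 0.412 V.
Since V_DS = 0.16 V < V_ov = 0.412 V, the device is in the triode region.
I_D = k_n [V_ov · V_DS − ½ V_DS²] = 7.73 × [0.412 × 0.16 − 0.5 × 0.16²] = 0.411 mA.

Triode; I_D = 0.411 mA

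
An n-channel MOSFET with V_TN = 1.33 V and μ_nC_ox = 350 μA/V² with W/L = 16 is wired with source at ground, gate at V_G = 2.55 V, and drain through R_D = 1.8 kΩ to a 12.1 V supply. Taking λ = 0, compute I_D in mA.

V_GS = V_G = 2.55 V, so V_ov = 2.55 − 1.33 = 1.22 V.
k_n = μ_nC_ox · (W/L) = 5.6 mA/V².
Assume saturation: I_D = ½ k_n V_ov² = 0.5 × 5.6 × 1.22² = 4.17 mA, giving V_DS = V_DD − I_D R_D = 12.1 − 4.17 × 1.8 = 4.6 V.
V_DS = 4.6 V ≥ V_ov = 1.22 V, confirming saturation.

I_D = 4.17 mA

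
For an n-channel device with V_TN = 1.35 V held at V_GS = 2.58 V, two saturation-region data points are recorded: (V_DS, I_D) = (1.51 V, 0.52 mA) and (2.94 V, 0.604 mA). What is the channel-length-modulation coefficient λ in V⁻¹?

With V_GS fixed, I_D ∝ (1 + λ V_DS) in saturation, so I_D2/I_D1 = (1 + λ V_DS2)/(1 + λ V_DS1).
0.604/0.52 = 1.162 = (1 + 2.94 λ)/(1 + 1.51 λ).
Solving: λ (I_D1 V_DS2 − I_D2 V_DS1) = I_D2 − I_D1, so λ = (0.604 − 0.52) / (0.52 × 2.94 − 0.604 × 1.51) = 0.084 / 0.617 = 0.136 V⁻¹.

λ = 0.136 V⁻¹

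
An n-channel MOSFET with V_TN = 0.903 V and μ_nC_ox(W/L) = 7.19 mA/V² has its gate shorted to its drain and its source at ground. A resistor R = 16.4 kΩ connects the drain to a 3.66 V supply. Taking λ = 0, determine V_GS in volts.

V_GS = 1.11 V

With gate tied to drain, V_GS = V_DS ≥ V_GS − V_TN, so the device is in saturation.
KCL at the drain: ½ k_n (V_GS − V_TN)² = (V_DD − V_GS)/R.
Let x = V_GS − 0.903. Then 59 x² + x − 2.757 = 0, giving x = 0.208 V (positive root), so V_GS = 1.11 V.
I_D = (V_DD − V_GS)/R = (3.66 − 1.11) / 16.4 = 0.155 mA.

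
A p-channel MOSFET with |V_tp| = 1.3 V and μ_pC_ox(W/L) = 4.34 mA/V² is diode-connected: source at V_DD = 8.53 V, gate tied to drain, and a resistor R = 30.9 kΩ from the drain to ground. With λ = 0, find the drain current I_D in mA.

I_D = 0.224 mA

With gate tied to drain, V_SG = V_SD ≥ V_SG − |V_tp|, so the device is in saturation.
KCL at the drain: ½ k_p (V_SG − |V_tp|)² = (V_DD − V_SG)/R.
Let x = V_SG − 1.3. Then 67.1 x² + x − 7.23 = 0, giving x = 0.321 V (positive root), so V_SG = 1.62 V.
I_D = (V_DD − V_SG)/R = (8.53 − 1.62) / 30.9 = 0.224 mA.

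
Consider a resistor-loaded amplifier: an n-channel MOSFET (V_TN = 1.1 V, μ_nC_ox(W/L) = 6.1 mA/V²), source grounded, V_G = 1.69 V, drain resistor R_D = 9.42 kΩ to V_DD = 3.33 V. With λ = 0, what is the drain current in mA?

V_GS = V_G = 1.69 V, so V_ov = 1.69 − 1.1 = 0.59 V.
Assume saturation: I_D = ½ k_n V_ov² = 0.5 × 6.1 × 0.59² = 1.06 mA, giving V_DS = V_DD − I_D R_D = 3.33 − 1.06 × 9.42 = -6.67 V.
But -6.67 V < V_ov = 0.59 V, so the device is actually in triode.
In triode I_D = k_n[V_ov V_DS − ½ V_DS²] and I_D = (V_DD − V_DS)/R_D. Equating: 28.7 V_DS² − 34.9 V_DS + 3.33 = 0, giving V_DS = 0.104 V (the root below V_ov).
I_D = (3.33 − 0.104) / 9.42 = 0.342 mA.

I_D = 0.342 mA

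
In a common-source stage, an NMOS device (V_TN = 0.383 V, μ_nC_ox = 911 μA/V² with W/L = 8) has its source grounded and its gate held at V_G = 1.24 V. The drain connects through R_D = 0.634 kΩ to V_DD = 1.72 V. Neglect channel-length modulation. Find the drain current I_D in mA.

I_D = 2.03 mA

V_GS = V_G = 1.24 V, so V_ov = 1.24 − 0.383 = 0.857 V.
k_n = μ_nC_ox · (W/L) = 7.288 mA/V².
Assume saturation: I_D = ½ k_n V_ov² = 0.5 × 7.288 × 0.857² = 2.68 mA, giving V_DS = V_DD − I_D R_D = 1.72 − 2.68 × 0.634 = 0.0232 V.
But 0.0232 V < V_ov = 0.857 V, so the device is actually in triode.
In triode I_D = k_n[V_ov V_DS − ½ V_DS²] and I_D = (V_DD − V_DS)/R_D. Equating: 2.31 V_DS² − 4.96 V_DS + 1.72 = 0, giving V_DS = 0.435 V (the root below V_ov).
I_D = (1.72 − 0.435) / 0.634 = 2.03 mA.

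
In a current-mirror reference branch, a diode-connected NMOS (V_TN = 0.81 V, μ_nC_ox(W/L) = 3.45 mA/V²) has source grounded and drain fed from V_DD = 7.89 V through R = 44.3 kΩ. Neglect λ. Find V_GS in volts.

V_GS = 1.11 V

With gate tied to drain, V_GS = V_DS ≥ V_GS − V_TN, so the device is in saturation.
KCL at the drain: ½ k_n (V_GS − V_TN)² = (V_DD − V_GS)/R.
Let x = V_GS − 0.81. Then 76.4 x² + x − 7.08 = 0, giving x = 0.298 V (positive root), so V_GS = 1.11 V.
I_D = (V_DD − V_GS)/R = (7.89 − 1.11) / 44.3 = 0.153 mA.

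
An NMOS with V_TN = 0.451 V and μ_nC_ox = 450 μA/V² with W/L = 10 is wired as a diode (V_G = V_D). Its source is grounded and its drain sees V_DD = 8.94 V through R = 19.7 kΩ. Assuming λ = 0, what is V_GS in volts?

With gate tied to drain, V_GS = V_DS ≥ V_GS − V_TN, so the device is in saturation.
k_n = μ_nC_ox · (W/L) = 4.5 mA/V².
KCL at the drain: ½ k_n (V_GS − V_TN)² = (V_DD − V_GS)/R.
Let x = V_GS − 0.451. Then 44.3 x² + x − 8.489 = 0, giving x = 0.426 V (positive root), so V_GS = 0.877 V.
I_D = (V_DD − V_GS)/R = (8.94 − 0.877) / 19.7 = 0.409 mA.

V_GS = 0.877 V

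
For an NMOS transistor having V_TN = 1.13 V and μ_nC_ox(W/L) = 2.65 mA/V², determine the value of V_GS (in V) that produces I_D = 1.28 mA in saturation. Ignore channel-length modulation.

V_GS = 2.11 V

In saturation I_D = ½ k_n (V_GS − V_TN)², so V_GS − V_TN = √(2 I_D / k_n) = √(2 × 1.28 / 2.65) = 0.983 V.
V_GS = 1.13 + 0.983 = 2.11 V.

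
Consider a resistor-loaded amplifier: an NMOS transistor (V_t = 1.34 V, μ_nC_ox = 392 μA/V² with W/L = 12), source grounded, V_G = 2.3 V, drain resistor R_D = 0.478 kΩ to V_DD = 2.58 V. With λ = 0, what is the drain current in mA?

I_D = 2.17 mA

V_GS = V_G = 2.3 V, so V_ov = 2.3 − 1.34 = 0.96 V.
k_n = μ_nC_ox · (W/L) = 4.704 mA/V².
Assume saturation: I_D = ½ k_n V_ov² = 0.5 × 4.704 × 0.96² = 2.17 mA, giving V_DS = V_DD − I_D R_D = 2.58 − 2.17 × 0.478 = 1.54 V.
V_DS = 1.54 V ≥ V_ov = 0.96 V, confirming saturation.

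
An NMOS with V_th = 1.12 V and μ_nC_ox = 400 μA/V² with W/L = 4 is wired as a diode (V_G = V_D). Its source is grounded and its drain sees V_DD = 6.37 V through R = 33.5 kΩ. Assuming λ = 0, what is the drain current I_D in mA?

With gate tied to drain, V_GS = V_DS ≥ V_GS − V_th, so the device is in saturation.
k_n = μ_nC_ox · (W/L) = 1.6 mA/V².
KCL at the drain: ½ k_n (V_GS − V_th)² = (V_DD − V_GS)/R.
Let x = V_GS − 1.12. Then 26.8 x² + x − 5.25 = 0, giving x = 0.424 V (positive root), so V_GS = 1.54 V.
I_D = (V_DD − V_GS)/R = (6.37 − 1.54) / 33.5 = 0.144 mA.

I_D = 0.144 mA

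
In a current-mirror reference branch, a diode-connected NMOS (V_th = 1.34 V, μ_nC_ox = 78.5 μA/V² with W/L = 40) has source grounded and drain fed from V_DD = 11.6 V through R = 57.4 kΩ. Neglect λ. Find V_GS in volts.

V_GS = 1.67 V

With gate tied to drain, V_GS = V_DS ≥ V_GS − V_th, so the device is in saturation.
k_n = μ_nC_ox · (W/L) = 3.14 mA/V².
KCL at the drain: ½ k_n (V_GS − V_th)² = (V_DD − V_GS)/R.
Let x = V_GS − 1.34. Then 90.1 x² + x − 10.26 = 0, giving x = 0.332 V (positive root), so V_GS = 1.67 V.
I_D = (V_DD − V_GS)/R = (11.6 − 1.67) / 57.4 = 0.173 mA.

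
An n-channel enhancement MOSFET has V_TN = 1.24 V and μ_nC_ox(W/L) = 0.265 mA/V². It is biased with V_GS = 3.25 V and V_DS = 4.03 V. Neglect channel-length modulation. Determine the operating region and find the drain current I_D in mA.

V_ov = V_GS − V_TN = 3.25 − 1.24 = 2.01 V.
Since V_DS = 4.03 V ≥ V_ov = 2.01 V, the device is in saturation.
I_D = ½ k_n V_ov² = 0.5 × 0.265 × 2.01² = 0.535 mA.

Saturation; I_D = 0.535 mA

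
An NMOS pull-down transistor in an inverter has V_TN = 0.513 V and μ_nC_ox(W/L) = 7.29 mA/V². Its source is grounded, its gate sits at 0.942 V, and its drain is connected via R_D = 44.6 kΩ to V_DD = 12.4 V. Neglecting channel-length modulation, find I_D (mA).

I_D = 0.276 mA

V_GS = V_G = 0.942 V, so V_ov = 0.942 − 0.513 = 0.429 V.
Assume saturation: I_D = ½ k_n V_ov² = 0.5 × 7.29 × 0.429² = 0.671 mA, giving V_DS = V_DD − I_D R_D = 12.4 − 0.671 × 44.6 = -17.5 V.
But -17.5 V < V_ov = 0.429 V, so the device is actually in triode.
In triode I_D = k_n[V_ov V_DS − ½ V_DS²] and I_D = (V_DD − V_DS)/R_D. Equating: 163 V_DS² − 140.5 V_DS + 12.4 = 0, giving V_DS = 0.0998 V (the root below V_ov).
I_D = (12.4 − 0.0998) / 44.6 = 0.276 mA.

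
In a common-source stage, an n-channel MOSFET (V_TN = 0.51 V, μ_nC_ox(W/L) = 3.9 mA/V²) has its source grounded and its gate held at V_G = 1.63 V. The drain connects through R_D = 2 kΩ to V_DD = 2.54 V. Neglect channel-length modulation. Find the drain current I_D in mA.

I_D = 1.12 mA

V_GS = V_G = 1.63 V, so V_ov = 1.63 − 0.51 = 1.12 V.
Assume saturation: I_D = ½ k_n V_ov² = 0.5 × 3.9 × 1.12² = 2.45 mA, giving V_DS = V_DD − I_D R_D = 2.54 − 2.45 × 2 = -2.35 V.
But -2.35 V < V_ov = 1.12 V, so the device is actually in triode.
In triode I_D = k_n[V_ov V_DS − ½ V_DS²] and I_D = (V_DD − V_DS)/R_D. Equating: 3.9 V_DS² − 9.736 V_DS + 2.54 = 0, giving V_DS = 0.296 V (the root below V_ov).
I_D = (2.54 − 0.296) / 2 = 1.12 mA.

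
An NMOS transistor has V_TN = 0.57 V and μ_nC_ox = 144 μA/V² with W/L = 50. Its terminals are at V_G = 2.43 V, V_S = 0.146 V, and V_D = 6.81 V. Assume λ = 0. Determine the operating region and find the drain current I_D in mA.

V_GS = V_G − V_S = 2.43 − 0.146 = 2.28 V; V_DS = V_D − V_S = 6.81 − 0.146 = 6.66 V.
k_n = μ_nC_ox · (W/L) = 7.2 mA/V².
V_ov = V_GS − V_TN = 2.28 − 0.57 = 1.71 V.
Since V_DS = 6.66 V ≥ V_ov = 1.71 V, the device is in saturation.
I_D = ½ k_n V_ov² = 0.5 × 7.2 × 1.71² = 10.6 mA.

Saturation; I_D = 10.6 mA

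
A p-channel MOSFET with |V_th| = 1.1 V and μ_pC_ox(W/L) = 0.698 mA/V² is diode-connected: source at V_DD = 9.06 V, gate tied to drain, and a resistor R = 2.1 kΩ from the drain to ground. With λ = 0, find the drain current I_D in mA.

With gate tied to drain, V_SG = V_SD ≥ V_SG − |V_th|, so the device is in saturation.
KCL at the drain: ½ k_p (V_SG − |V_th|)² = (V_DD − V_SG)/R.
Let x = V_SG − 1.1. Then 0.733 x² + x − 7.96 = 0, giving x = 2.68 V (positive root), so V_SG = 3.78 V.
I_D = (V_DD − V_SG)/R = (9.06 − 3.78) / 2.1 = 2.51 mA.

I_D = 2.51 mA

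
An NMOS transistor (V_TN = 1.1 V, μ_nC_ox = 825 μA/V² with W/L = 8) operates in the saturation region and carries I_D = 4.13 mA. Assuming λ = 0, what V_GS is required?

V_GS = 2.22 V

k_n = μ_nC_ox · (W/L) = 6.6 mA/V².
In saturation I_D = ½ k_n (V_GS − V_TN)², so V_GS − V_TN = √(2 I_D / k_n) = √(2 × 4.13 / 6.6) = 1.12 V.
V_GS = 1.1 + 1.12 = 2.22 V.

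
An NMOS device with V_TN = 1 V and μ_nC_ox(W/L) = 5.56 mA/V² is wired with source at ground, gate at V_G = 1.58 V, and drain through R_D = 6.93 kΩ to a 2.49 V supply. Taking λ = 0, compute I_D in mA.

I_D = 0.342 mA

V_GS = V_G = 1.58 V, so V_ov = 1.58 − 1 = 0.58 V.
Assume saturation: I_D = ½ k_n V_ov² = 0.5 × 5.56 × 0.58² = 0.935 mA, giving V_DS = V_DD − I_D R_D = 2.49 − 0.935 × 6.93 = -3.99 V.
But -3.99 V < V_ov = 0.58 V, so the device is actually in triode.
In triode I_D = k_n[V_ov V_DS − ½ V_DS²] and I_D = (V_DD − V_DS)/R_D. Equating: 19.3 V_DS² − 23.35 V_DS + 2.49 = 0, giving V_DS = 0.118 V (the root below V_ov).
I_D = (2.49 − 0.118) / 6.93 = 0.342 mA.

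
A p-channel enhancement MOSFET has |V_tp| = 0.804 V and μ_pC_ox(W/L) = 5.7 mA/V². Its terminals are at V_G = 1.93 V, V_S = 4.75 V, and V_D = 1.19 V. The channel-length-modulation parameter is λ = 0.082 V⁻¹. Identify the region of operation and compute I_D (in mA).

V_SG = V_S − V_G = 4.75 − 1.93 = 2.82 V; V_SD = V_S − V_D = 4.75 − 1.19 = 3.56 V.
V_ov = V_SG − |V_tp| = 2.82 − 0.804 = 2.02 V.
Since V_SD = 3.56 V ≥ V_ov = 2.02 V, the device is in saturation.
I_D = ½ k_p V_ov² (1 + λ V_SD) = 0.5 × 5.7 × 2.02² × (1 + 0.082 × 3.56) = 15 mA.

Saturation; I_D = 15.0 mA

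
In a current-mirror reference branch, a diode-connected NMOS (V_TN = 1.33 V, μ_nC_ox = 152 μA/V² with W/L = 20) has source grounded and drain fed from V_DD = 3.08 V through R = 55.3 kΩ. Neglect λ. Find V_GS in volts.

V_GS = 1.47 V

With gate tied to drain, V_GS = V_DS ≥ V_GS − V_TN, so the device is in saturation.
k_n = μ_nC_ox · (W/L) = 3.04 mA/V².
KCL at the drain: ½ k_n (V_GS − V_TN)² = (V_DD − V_GS)/R.
Let x = V_GS − 1.33. Then 84.1 x² + x − 1.75 = 0, giving x = 0.138 V (positive root), so V_GS = 1.47 V.
I_D = (V_DD − V_GS)/R = (3.08 − 1.47) / 55.3 = 0.0291 mA.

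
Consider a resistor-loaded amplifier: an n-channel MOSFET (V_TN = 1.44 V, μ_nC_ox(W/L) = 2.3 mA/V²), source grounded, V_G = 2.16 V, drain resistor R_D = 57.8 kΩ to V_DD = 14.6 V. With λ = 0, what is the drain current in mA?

I_D = 0.250 mA

V_GS = V_G = 2.16 V, so V_ov = 2.16 − 1.44 = 0.72 V.
Assume saturation: I_D = ½ k_n V_ov² = 0.5 × 2.3 × 0.72² = 0.596 mA, giving V_DS = V_DD − I_D R_D = 14.6 − 0.596 × 57.8 = -19.9 V.
But -19.9 V < V_ov = 0.72 V, so the device is actually in triode.
In triode I_D = k_n[V_ov V_DS − ½ V_DS²] and I_D = (V_DD − V_DS)/R_D. Equating: 66.5 V_DS² − 96.72 V_DS + 14.6 = 0, giving V_DS = 0.171 V (the root below V_ov).
I_D = (14.6 − 0.171) / 57.8 = 0.25 mA.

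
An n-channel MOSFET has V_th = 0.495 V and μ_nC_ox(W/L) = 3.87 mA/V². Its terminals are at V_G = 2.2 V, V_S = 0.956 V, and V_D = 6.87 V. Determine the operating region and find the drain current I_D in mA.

Saturation; I_D = 1.09 mA

V_GS = V_G − V_S = 2.2 − 0.956 = 1.24 V; V_DS = V_D − V_S = 6.87 − 0.956 = 5.91 V.
V_ov = V_GS − V_th = 1.24 − 0.495 = 0.749 V.
Since V_DS = 5.91 V ≥ V_ov = 0.749 V, the device is in saturation.
I_D = ½ k_n V_ov² = 0.5 × 3.87 × 0.749² = 1.09 mA.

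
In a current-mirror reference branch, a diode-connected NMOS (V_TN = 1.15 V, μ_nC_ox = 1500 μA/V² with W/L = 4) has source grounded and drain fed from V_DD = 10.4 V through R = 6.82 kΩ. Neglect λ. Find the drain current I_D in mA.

With gate tied to drain, V_GS = V_DS ≥ V_GS − V_TN, so the device is in saturation.
k_n = μ_nC_ox · (W/L) = 6 mA/V².
KCL at the drain: ½ k_n (V_GS − V_TN)² = (V_DD − V_GS)/R.
Let x = V_GS − 1.15. Then 20.5 x² + x − 9.25 = 0, giving x = 0.648 V (positive root), so V_GS = 1.8 V.
I_D = (V_DD − V_GS)/R = (10.4 − 1.8) / 6.82 = 1.26 mA.

I_D = 1.26 mA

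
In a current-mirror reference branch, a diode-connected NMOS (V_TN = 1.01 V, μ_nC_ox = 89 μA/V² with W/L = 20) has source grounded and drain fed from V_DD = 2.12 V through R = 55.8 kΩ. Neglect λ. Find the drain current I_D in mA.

I_D = 0.0174 mA

With gate tied to drain, V_GS = V_DS ≥ V_GS − V_TN, so the device is in saturation.
k_n = μ_nC_ox · (W/L) = 1.78 mA/V².
KCL at the drain: ½ k_n (V_GS − V_TN)² = (V_DD − V_GS)/R.
Let x = V_GS − 1.01. Then 49.7 x² + x − 1.11 = 0, giving x = 0.14 V (positive root), so V_GS = 1.15 V.
I_D = (V_DD − V_GS)/R = (2.12 − 1.15) / 55.8 = 0.0174 mA.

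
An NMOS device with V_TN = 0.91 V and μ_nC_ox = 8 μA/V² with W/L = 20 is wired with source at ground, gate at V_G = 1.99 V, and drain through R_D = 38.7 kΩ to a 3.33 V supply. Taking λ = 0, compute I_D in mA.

I_D = 0.0716 mA

V_GS = V_G = 1.99 V, so V_ov = 1.99 − 0.91 = 1.08 V.
k_n = μ_nC_ox · (W/L) = 0.16 mA/V².
Assume saturation: I_D = ½ k_n V_ov² = 0.5 × 0.16 × 1.08² = 0.0933 mA, giving V_DS = V_DD − I_D R_D = 3.33 − 0.0933 × 38.7 = -0.281 V.
But -0.281 V < V_ov = 1.08 V, so the device is actually in triode.
In triode I_D = k_n[V_ov V_DS − ½ V_DS²] and I_D = (V_DD − V_DS)/R_D. Equating: 3.1 V_DS² − 7.687 V_DS + 3.33 = 0, giving V_DS = 0.559 V (the root below V_ov).
I_D = (3.33 − 0.559) / 38.7 = 0.0716 mA.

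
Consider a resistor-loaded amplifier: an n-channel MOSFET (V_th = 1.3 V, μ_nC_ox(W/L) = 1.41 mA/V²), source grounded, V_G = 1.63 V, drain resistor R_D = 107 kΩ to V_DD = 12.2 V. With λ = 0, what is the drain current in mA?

I_D = 0.0768 mA

V_GS = V_G = 1.63 V, so V_ov = 1.63 − 1.3 = 0.33 V.
Assume saturation: I_D = ½ k_n V_ov² = 0.5 × 1.41 × 0.33² = 0.0768 mA, giving V_DS = V_DD − I_D R_D = 12.2 − 0.0768 × 107 = 3.99 V.
V_DS = 3.99 V ≥ V_ov = 0.33 V, confirming saturation.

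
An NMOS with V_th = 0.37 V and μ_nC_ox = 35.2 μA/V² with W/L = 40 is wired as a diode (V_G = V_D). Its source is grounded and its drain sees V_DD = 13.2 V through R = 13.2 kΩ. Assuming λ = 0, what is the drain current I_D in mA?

I_D = 0.887 mA

With gate tied to drain, V_GS = V_DS ≥ V_GS − V_th, so the device is in saturation.
k_n = μ_nC_ox · (W/L) = 1.408 mA/V².
KCL at the drain: ½ k_n (V_GS − V_th)² = (V_DD − V_GS)/R.
Let x = V_GS − 0.37. Then 9.29 x² + x − 12.83 = 0, giving x = 1.12 V (positive root), so V_GS = 1.49 V.
I_D = (V_DD − V_GS)/R = (13.2 − 1.49) / 13.2 = 0.887 mA.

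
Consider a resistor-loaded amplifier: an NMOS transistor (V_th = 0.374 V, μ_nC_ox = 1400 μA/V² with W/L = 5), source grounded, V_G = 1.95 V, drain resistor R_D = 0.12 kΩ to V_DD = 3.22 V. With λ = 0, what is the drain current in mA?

I_D = 8.69 mA

V_GS = V_G = 1.95 V, so V_ov = 1.95 − 0.374 = 1.58 V.
k_n = μ_nC_ox · (W/L) = 7 mA/V².
Assume saturation: I_D = ½ k_n V_ov² = 0.5 × 7 × 1.58² = 8.69 mA, giving V_DS = V_DD − I_D R_D = 3.22 − 8.69 × 0.12 = 2.18 V.
V_DS = 2.18 V ≥ V_ov = 1.58 V, confirming saturation.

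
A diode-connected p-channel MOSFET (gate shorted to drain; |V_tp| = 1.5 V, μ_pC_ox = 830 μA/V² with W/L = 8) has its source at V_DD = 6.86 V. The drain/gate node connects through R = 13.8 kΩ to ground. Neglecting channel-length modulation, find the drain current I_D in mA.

With gate tied to drain, V_SG = V_SD ≥ V_SG − |V_tp|, so the device is in saturation.
k_p = μ_pC_ox · (W/L) = 6.64 mA/V².
KCL at the drain: ½ k_p (V_SG − |V_tp|)² = (V_DD − V_SG)/R.
Let x = V_SG − 1.5. Then 45.8 x² + x − 5.36 = 0, giving x = 0.331 V (positive root), so V_SG = 1.83 V.
I_D = (V_DD − V_SG)/R = (6.86 − 1.83) / 13.8 = 0.364 mA.

I_D = 0.364 mA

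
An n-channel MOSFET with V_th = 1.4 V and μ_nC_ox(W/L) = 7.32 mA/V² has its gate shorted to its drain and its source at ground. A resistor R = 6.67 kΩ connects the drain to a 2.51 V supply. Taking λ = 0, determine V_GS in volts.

With gate tied to drain, V_GS = V_DS ≥ V_GS − V_th, so the device is in saturation.
KCL at the drain: ½ k_n (V_GS − V_th)² = (V_DD − V_GS)/R.
Let x = V_GS − 1.4. Then 24.4 x² + x − 1.11 = 0, giving x = 0.194 V (positive root), so V_GS = 1.59 V.
I_D = (V_DD − V_GS)/R = (2.51 − 1.59) / 6.67 = 0.137 mA.

V_GS = 1.59 V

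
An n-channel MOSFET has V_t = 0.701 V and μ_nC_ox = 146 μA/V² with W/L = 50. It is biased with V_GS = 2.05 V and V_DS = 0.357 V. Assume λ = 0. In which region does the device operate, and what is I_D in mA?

Triode; I_D = 3.05 mA

k_n = μ_nC_ox · (W/L) = 7.3 mA/V².
V_ov = V_GS − V_t = 2.05 − 0.701 = 1.35 V.
Since V_DS = 0.357 V < V_ov = 1.35 V, the device is in the triode region.
I_D = k_n [V_ov · V_DS − ½ V_DS²] = 7.3 × [1.35 × 0.357 − 0.5 × 0.357²] = 3.05 mA.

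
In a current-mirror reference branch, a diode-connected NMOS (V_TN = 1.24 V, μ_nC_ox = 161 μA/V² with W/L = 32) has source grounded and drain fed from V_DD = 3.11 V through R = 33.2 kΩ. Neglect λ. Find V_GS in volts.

With gate tied to drain, V_GS = V_DS ≥ V_GS − V_TN, so the device is in saturation.
k_n = μ_nC_ox · (W/L) = 5.152 mA/V².
KCL at the drain: ½ k_n (V_GS − V_TN)² = (V_DD − V_GS)/R.
Let x = V_GS − 1.24. Then 85.5 x² + x − 1.87 = 0, giving x = 0.142 V (positive root), so V_GS = 1.38 V.
I_D = (V_DD − V_GS)/R = (3.11 − 1.38) / 33.2 = 0.052 mA.

V_GS = 1.38 V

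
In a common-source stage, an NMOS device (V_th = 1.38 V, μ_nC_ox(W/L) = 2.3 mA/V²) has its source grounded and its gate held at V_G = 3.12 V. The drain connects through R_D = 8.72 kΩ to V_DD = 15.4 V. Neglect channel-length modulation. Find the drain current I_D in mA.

I_D = 1.71 mA

V_GS = V_G = 3.12 V, so V_ov = 3.12 − 1.38 = 1.74 V.
Assume saturation: I_D = ½ k_n V_ov² = 0.5 × 2.3 × 1.74² = 3.48 mA, giving V_DS = V_DD − I_D R_D = 15.4 − 3.48 × 8.72 = -15 V.
But -15 V < V_ov = 1.74 V, so the device is actually in triode.
In triode I_D = k_n[V_ov V_DS − ½ V_DS²] and I_D = (V_DD − V_DS)/R_D. Equating: 10 V_DS² − 35.9 V_DS + 15.4 = 0, giving V_DS = 0.498 V (the root below V_ov).
I_D = (15.4 − 0.498) / 8.72 = 1.71 mA.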